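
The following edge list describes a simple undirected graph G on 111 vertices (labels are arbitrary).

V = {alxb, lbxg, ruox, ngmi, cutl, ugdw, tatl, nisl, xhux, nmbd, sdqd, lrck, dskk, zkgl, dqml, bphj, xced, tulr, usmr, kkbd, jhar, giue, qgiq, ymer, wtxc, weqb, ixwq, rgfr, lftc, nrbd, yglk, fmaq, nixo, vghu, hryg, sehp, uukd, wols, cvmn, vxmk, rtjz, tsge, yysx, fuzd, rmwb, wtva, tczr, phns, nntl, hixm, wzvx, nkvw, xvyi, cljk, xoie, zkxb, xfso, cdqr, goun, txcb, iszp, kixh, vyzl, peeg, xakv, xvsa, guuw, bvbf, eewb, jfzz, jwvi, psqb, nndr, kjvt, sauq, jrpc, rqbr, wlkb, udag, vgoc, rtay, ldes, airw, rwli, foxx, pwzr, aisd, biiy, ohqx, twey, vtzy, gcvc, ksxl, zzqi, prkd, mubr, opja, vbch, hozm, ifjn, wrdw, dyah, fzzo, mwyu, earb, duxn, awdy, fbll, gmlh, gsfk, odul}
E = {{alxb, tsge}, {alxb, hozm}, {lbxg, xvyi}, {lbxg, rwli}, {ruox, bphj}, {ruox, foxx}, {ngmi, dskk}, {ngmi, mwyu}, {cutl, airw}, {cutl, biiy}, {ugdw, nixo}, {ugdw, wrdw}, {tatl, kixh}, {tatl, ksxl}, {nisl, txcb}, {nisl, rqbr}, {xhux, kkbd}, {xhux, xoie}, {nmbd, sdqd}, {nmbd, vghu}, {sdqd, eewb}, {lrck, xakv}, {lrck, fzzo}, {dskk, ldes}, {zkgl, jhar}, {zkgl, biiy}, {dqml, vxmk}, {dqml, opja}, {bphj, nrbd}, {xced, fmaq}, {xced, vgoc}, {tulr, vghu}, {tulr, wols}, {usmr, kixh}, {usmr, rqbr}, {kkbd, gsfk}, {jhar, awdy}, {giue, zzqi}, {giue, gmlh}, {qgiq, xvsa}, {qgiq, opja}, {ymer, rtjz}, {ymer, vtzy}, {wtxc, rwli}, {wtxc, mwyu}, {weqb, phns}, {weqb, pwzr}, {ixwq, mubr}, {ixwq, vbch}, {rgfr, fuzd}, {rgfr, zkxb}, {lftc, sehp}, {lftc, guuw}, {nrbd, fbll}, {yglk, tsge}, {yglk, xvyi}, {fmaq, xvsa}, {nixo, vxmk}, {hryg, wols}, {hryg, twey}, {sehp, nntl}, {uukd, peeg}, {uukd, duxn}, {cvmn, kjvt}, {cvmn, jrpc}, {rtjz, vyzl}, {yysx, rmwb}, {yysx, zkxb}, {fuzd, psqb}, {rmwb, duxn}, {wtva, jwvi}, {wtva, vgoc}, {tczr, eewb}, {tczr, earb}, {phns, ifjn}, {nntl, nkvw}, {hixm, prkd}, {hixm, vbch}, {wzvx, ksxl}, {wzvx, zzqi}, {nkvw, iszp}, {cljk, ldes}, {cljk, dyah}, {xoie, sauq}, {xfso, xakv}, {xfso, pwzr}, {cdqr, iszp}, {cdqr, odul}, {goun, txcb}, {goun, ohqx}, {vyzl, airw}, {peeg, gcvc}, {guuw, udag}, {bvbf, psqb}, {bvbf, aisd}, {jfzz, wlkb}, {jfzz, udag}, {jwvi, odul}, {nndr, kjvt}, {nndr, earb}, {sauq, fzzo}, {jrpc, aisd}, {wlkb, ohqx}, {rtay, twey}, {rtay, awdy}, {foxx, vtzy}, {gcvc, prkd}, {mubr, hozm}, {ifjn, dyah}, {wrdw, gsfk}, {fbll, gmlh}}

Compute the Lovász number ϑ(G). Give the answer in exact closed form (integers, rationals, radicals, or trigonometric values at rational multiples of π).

111*cos(pi/111)/(cos(pi/111) + 1)

deg(gcvc) = 2; N(gcvc) = {peeg, prkd}.
N(sehp) = {lftc, nntl}, |N(sehp)| = 2.
deg(gmlh) = 2; N(gmlh) = {giue, fbll}.
Vertex nntl has 2 neighbors: sehp, nkvw.
deg(v) = 2 for all v (|V|=111); connected 2-regular on 111 ⇒ C_{111}.
spec(A) ≈ [2.0, 1.996797, 1.987197, 1.971232, 1.948952, 1.920429, 1.885755, 1.84504, 1.798414, 1.746028, 1.688049, 1.624662, 1.556072, 1.482496, 1.404172, 1.321349, 1.234294, 1.143286, 1.048615, 0.950584, 0.849509, 0.745713, 0.639528, 0.531294, 0.421359, 0.310073, 0.197795, 0.084882, -0.028302, -0.141395, -0.254036, -0.365862, -0.476517, -0.585646, -0.692898, -0.797931, -0.900407, -1.0, -1.096389, -1.189266, -1.278334, -1.363307, -1.443912, -1.519892, -1.591004, -1.657019, -1.717727, -1.772931, -1.822457, -1.866145, -1.903855, -1.935466, -1.960877, -1.980007, -1.992795, -1.999199] (distinct, 6 d.p.).
λ_max=2, λ_min=-2*cos(pi/111); ϑ = −111·λ_min/(λ_max−λ_min) = 111*cos(pi/111)/(cos(pi/111) + 1).
ϑ(G) ≈ 55.4889.
Check 55 ≤ 111*cos(pi/111)/(cos(pi/111) + 1) ≤ 56: both strict.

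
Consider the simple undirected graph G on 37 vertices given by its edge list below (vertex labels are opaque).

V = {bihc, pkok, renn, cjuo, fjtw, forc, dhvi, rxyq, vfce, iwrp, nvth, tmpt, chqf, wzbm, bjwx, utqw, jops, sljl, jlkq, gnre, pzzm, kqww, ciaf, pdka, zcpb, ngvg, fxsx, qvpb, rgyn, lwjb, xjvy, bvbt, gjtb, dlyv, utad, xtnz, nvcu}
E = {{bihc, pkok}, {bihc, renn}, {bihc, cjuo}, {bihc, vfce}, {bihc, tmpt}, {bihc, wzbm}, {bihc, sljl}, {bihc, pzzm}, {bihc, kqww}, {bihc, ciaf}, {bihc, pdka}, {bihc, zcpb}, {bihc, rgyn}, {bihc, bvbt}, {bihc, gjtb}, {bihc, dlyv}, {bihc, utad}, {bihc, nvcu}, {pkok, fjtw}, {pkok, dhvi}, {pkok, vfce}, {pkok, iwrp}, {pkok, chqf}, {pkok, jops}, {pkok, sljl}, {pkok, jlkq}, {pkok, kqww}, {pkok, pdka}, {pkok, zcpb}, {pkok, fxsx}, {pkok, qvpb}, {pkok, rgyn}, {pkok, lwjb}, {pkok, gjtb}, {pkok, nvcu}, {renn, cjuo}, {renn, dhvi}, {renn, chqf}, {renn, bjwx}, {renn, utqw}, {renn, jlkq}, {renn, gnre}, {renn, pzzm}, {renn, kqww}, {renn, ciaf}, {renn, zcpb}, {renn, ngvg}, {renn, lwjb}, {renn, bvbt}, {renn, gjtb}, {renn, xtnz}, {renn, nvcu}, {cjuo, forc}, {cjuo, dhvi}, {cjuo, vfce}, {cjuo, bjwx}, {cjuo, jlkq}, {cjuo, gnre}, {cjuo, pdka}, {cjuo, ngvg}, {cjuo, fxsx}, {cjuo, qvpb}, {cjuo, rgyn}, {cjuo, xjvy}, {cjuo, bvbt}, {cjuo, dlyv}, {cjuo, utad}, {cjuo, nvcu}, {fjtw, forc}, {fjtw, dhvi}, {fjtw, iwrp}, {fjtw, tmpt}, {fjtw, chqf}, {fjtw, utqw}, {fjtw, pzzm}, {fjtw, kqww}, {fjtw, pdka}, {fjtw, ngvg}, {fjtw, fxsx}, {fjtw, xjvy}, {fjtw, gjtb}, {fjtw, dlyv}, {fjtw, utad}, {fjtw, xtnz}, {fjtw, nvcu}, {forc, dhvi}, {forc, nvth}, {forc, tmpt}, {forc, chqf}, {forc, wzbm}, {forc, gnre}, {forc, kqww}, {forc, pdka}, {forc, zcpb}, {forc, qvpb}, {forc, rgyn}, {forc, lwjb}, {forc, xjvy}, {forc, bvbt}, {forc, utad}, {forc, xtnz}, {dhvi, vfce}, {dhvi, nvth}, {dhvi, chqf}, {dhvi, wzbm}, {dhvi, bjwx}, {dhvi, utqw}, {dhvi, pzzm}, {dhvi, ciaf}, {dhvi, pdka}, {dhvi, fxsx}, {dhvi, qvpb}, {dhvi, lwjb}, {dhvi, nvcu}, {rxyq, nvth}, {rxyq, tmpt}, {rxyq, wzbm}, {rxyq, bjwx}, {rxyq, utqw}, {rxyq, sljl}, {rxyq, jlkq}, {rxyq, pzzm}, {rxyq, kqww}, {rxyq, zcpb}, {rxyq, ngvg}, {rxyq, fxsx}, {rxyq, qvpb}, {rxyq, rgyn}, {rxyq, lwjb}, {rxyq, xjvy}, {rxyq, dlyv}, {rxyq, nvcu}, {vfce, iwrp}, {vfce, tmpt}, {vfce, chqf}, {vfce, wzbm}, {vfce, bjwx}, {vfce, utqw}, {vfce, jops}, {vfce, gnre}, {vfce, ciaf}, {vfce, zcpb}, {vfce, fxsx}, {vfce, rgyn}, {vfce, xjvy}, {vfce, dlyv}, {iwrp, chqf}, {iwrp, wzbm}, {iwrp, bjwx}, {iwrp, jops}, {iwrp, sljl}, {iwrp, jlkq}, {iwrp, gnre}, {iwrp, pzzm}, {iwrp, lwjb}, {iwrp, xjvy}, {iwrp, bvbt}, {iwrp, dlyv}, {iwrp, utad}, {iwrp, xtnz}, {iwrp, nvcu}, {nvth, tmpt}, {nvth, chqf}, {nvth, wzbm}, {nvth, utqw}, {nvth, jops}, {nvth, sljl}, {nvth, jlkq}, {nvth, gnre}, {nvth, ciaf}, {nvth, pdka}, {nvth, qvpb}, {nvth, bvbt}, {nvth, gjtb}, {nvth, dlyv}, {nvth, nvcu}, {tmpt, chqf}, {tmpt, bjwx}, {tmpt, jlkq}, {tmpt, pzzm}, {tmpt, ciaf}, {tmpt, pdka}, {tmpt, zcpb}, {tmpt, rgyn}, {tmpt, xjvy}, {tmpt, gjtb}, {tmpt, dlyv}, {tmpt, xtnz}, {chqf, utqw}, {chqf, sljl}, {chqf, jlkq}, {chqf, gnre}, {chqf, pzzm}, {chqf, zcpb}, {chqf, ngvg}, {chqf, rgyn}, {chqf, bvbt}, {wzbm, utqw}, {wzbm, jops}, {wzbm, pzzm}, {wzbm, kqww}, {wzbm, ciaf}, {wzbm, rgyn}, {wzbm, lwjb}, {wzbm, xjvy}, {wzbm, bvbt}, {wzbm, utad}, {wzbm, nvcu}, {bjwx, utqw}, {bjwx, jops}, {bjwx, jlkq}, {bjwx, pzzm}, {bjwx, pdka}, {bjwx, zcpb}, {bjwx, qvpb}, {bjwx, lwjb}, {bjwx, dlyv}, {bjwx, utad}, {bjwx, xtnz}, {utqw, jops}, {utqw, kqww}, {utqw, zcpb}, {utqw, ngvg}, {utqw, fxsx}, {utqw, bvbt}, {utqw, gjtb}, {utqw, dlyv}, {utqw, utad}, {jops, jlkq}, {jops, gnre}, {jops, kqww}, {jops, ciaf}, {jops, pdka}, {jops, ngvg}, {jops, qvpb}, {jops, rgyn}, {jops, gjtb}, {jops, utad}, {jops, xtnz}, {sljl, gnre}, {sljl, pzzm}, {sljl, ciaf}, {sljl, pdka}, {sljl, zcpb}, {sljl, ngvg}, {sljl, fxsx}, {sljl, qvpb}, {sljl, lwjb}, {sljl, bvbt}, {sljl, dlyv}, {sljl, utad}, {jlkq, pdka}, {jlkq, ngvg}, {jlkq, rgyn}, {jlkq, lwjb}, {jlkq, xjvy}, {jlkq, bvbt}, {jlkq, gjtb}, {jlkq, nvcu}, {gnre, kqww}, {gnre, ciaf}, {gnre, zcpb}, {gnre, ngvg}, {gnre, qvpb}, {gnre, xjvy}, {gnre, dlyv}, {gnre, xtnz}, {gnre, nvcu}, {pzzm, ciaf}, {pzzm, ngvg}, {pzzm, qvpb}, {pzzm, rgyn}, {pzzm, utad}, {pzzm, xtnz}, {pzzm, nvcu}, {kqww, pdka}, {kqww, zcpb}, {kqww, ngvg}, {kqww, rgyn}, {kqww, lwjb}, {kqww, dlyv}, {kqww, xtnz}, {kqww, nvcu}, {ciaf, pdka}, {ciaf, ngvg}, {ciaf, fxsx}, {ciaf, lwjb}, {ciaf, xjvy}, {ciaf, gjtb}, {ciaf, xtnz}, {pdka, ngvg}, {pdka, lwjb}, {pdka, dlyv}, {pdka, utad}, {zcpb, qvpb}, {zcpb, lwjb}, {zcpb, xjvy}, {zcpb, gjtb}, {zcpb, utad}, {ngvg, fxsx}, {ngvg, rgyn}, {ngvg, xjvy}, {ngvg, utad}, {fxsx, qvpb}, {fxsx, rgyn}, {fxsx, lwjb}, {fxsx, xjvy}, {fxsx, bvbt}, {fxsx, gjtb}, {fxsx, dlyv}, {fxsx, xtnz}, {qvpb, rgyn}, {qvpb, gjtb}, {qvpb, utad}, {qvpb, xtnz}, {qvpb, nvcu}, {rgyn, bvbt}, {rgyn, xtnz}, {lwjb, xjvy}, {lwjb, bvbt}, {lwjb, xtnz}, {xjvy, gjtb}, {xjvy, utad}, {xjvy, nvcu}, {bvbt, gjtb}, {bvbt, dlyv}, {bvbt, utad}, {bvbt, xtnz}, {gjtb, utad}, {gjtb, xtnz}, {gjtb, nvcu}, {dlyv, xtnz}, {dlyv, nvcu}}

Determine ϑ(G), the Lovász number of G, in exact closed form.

Vertex pdka has 18 neighbors: bihc, pkok, cjuo, fjtw, forc, dhvi, nvth, tmpt, bjwx, jops, sljl, jlkq, kqww, ciaf, ngvg, lwjb, dlyv, utad.
Vertex ngvg has 18 neighbors: renn, cjuo, fjtw, rxyq, chqf, utqw, jops, sljl, jlkq, gnre, pzzm, kqww, ciaf, pdka, fxsx, rgyn, xjvy, utad.
Vertex utqw has 18 neighbors: renn, fjtw, dhvi, rxyq, vfce, nvth, chqf, wzbm, bjwx, jops, kqww, zcpb, ngvg, fxsx, bvbt, gjtb, dlyv, utad.
N(dhvi) = {pkok, renn, cjuo, fjtw, forc, vfce, nvth, chqf, wzbm, bjwx, utqw, pzzm, ciaf, pdka, fxsx, qvpb, lwjb, nvcu}, |N(dhvi)| = 18.
deg(v) = 18 for all v (|V|=37); SR(37,18,8,9) — a Paley graph.
spec(A) ≈ [18.0, 2.541381, -3.541381] (distinct, 6 d.p.).
With N=37: ϑ(G) = 37·(-(-sqrt(37)/2 - 1/2))/(18−(-sqrt(37)/2 - 1/2)) = sqrt(37).
≈ 6.08276 (to 5 d.p.).

sqrt(37)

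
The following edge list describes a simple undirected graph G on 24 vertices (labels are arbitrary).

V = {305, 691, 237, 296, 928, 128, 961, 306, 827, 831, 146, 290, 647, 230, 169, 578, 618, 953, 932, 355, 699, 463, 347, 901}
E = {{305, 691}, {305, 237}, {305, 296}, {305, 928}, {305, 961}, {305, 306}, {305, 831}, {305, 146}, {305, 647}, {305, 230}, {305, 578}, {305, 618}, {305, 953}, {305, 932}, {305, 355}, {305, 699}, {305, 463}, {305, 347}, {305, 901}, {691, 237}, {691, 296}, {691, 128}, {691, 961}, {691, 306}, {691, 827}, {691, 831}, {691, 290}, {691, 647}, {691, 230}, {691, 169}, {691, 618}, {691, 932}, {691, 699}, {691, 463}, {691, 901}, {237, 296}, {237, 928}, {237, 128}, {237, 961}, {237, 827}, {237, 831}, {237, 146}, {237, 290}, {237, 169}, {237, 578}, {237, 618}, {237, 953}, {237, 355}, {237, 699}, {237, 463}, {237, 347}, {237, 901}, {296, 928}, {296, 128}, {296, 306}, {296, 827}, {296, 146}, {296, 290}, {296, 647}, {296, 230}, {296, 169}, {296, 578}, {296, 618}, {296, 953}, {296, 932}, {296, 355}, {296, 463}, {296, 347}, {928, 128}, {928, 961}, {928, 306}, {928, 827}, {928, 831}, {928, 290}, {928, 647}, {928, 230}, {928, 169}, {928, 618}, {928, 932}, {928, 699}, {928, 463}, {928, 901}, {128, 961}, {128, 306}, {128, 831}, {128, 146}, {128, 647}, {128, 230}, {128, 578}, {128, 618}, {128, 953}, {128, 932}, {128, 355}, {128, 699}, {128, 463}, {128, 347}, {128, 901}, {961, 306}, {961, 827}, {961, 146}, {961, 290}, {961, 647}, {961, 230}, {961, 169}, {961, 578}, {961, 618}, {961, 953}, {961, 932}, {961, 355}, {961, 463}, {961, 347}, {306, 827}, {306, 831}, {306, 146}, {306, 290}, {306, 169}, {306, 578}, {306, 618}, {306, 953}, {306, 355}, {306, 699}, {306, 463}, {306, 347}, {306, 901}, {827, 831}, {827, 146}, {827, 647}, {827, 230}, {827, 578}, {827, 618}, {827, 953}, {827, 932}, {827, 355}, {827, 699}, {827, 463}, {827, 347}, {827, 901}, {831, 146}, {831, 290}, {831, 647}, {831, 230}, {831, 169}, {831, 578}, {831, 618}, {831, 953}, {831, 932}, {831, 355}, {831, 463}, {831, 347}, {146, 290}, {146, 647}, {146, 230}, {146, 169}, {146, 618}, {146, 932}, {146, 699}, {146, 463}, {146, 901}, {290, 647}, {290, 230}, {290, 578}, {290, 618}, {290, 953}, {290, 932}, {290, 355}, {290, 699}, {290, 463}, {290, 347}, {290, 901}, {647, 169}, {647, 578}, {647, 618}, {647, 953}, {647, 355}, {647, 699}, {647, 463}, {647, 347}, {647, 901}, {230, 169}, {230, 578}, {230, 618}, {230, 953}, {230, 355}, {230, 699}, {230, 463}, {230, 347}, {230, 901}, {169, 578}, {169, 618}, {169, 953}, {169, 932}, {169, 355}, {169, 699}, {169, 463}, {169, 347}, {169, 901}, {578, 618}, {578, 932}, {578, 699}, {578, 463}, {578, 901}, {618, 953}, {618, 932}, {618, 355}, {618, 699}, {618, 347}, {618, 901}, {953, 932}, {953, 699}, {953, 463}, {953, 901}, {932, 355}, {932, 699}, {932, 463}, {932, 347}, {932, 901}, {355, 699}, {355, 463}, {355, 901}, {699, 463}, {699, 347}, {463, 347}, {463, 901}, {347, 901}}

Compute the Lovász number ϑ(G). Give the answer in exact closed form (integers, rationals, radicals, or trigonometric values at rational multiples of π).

N(347) = {305, 237, 296, 128, 961, 306, 827, 831, 290, 647, 230, 169, 618, 932, 699, 463, 901}, |N(347)| = 17.
deg(901) = 19; N(901) = {305, 691, 237, 928, 128, 306, 827, 146, 290, 647, 230, 169, 578, 618, 953, 932, 355, 463, 347}.
N(928) = {305, 237, 296, 128, 961, 306, 827, 831, 290, 647, 230, 169, 618, 932, 699, 463, 901}, |N(928)| = 17.
N(647) = {305, 691, 296, 928, 128, 961, 827, 831, 146, 290, 169, 578, 618, 953, 355, 699, 463, 347, 901}, |N(647)| = 19.
5 parts of sizes [7, 5, 5, 5, 2]; α(G) = 7 = ϑ (perfect).
= 7.00000000… (decimal).
Lovász sandwich 7 ≤ 7 ≤ 7: collapsed.

7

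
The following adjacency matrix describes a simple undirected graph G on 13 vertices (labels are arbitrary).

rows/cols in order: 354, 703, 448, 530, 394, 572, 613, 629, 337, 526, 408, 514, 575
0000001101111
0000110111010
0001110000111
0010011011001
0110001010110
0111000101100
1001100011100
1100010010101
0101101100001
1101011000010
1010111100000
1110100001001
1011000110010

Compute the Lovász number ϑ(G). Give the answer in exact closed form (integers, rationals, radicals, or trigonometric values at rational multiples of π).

sqrt(13)

N(354) = {613, 629, 526, 408, 514, 575}, |N(354)| = 6.
deg(526) = 6; N(526) = {354, 703, 530, 572, 613, 514}.
deg(572) = 6; N(572) = {703, 448, 530, 629, 526, 408}.
deg(337) = 6; N(337) = {703, 530, 394, 613, 629, 575}.
deg(v) = 6 for all v (|V|=13); SR(13,6,2,3) — a Paley graph.
spec(A) ≈ [6.0, 1.30278, -2.30278] (distinct, 5 d.p.).
Lovász (edge-transitive): ϑ = −13·(-sqrt(13)/2 - 1/2)/((6)−(-sqrt(13)/2 - 1/2)) = sqrt(13).
= 3.60555128… (decimal).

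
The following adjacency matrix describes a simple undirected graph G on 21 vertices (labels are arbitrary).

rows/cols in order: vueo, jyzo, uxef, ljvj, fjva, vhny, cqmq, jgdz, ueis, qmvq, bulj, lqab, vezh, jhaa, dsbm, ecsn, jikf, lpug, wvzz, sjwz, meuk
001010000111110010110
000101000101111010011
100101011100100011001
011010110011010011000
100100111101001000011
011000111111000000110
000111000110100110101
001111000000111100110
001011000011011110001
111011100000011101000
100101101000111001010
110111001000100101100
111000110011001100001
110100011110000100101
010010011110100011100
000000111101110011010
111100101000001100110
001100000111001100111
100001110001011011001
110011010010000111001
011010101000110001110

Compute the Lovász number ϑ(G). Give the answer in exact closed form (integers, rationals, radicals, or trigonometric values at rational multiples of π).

6

N(ecsn) = {cqmq, jgdz, ueis, qmvq, lqab, vezh, jhaa, jikf, lpug, sjwz}, |N(ecsn)| = 10.
deg(lqab) = 10; N(lqab) = {vueo, jyzo, ljvj, fjva, vhny, ueis, vezh, ecsn, lpug, wvzz}.
N(fjva) = {vueo, ljvj, cqmq, jgdz, ueis, qmvq, lqab, dsbm, sjwz, meuk}, |N(fjva)| = 10.
deg(jikf) = 10; N(jikf) = {vueo, jyzo, uxef, ljvj, cqmq, ueis, dsbm, ecsn, wvzz, sjwz}.
10-regular, N=21; Kneser K(7,2) on C(7,2)=21 vertices.
spec(A) ≈ [10.0, 1.0, -4.0] (distinct, 5 d.p.).
Lovász: ϑ = −21(-4)/(10+-1*(-4)) = 6.
Numerically 6.0000000.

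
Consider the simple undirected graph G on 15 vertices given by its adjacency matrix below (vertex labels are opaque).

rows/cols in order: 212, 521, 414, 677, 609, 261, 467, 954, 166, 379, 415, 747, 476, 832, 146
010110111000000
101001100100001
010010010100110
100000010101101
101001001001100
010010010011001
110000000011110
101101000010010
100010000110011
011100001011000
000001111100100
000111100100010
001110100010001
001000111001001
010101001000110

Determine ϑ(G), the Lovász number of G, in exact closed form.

5

deg(476) = 6; N(476) = {414, 677, 609, 467, 415, 146}.
N(379) = {521, 414, 677, 166, 415, 747}, |N(379)| = 6.
N(415) = {261, 467, 954, 166, 379, 476}, |N(415)| = 6.
N(212) = {521, 677, 609, 467, 954, 166}, |N(212)| = 6.
15-vertex 6-regular graph: Kneser K(6,2) on C(6,2)=15 vertices.
A has 3 distinct eigenvalues ≈ [6.0, 1.0, -3.0].
Lovász (edge-transitive): ϑ = −15·(-3)/((6)−(-3)) = 5.
= 5.0000… (decimal).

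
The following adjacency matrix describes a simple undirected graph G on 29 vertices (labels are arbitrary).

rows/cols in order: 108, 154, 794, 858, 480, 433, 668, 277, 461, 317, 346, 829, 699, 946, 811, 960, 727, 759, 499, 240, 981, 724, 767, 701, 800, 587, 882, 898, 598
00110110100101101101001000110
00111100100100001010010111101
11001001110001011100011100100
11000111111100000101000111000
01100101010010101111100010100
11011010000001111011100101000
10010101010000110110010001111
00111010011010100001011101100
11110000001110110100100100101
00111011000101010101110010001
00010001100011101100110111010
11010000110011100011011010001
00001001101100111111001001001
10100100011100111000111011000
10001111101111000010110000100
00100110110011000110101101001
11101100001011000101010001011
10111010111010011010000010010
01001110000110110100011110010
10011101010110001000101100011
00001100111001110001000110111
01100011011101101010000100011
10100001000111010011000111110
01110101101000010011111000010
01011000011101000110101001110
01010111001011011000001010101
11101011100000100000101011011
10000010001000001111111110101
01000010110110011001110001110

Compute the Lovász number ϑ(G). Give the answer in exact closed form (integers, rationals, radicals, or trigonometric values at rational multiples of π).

N(898) = {108, 668, 346, 727, 759, 499, 240, 981, 724, 767, 701, 800, 882, 598}, |N(898)| = 14.
Vertex 461 has 14 neighbors: 108, 154, 794, 858, 346, 829, 699, 811, 960, 759, 981, 701, 882, 598.
Vertex 882 has 14 neighbors: 108, 154, 794, 480, 668, 277, 461, 811, 981, 767, 800, 587, 898, 598.
Vertex 727 has 14 neighbors: 108, 154, 794, 480, 433, 346, 699, 946, 759, 240, 724, 587, 898, 598.
G on 29 vertices is 14-regular; SR(29,14,6,7) — a Paley graph.
spec(A) ≈ [14.0, 2.192582, -3.192582] (distinct, 6 d.p.).
Lovász: ϑ = −29(-sqrt(29)/2 - 1/2)/(14+-(-sqrt(29)/2 - 1/2)) = sqrt(29).
≈ 5.3852 (to 4 d.p.).

sqrt(29)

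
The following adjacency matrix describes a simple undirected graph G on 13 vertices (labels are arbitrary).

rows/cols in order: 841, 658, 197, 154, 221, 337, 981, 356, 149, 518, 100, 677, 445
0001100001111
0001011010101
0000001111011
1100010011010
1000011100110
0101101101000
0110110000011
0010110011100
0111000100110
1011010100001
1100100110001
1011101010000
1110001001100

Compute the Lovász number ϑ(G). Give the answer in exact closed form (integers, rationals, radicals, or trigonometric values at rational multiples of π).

deg(677) = 6; N(677) = {841, 197, 154, 221, 981, 149}.
Vertex 658 has 6 neighbors: 154, 337, 981, 149, 100, 445.
N(445) = {841, 658, 197, 981, 518, 100}, |N(445)| = 6.
deg(221) = 6; N(221) = {841, 337, 981, 356, 100, 677}.
deg(v) = 6 for all v (|V|=13); Paley(13): SR with (k,λ,μ)=(6,2,3).
Distinct eigenvalues (to 3 d.p.): [6.0, 1.303, -2.303].
Lovász (edge-transitive): ϑ = −13·(-sqrt(13)/2 - 1/2)/((6)−(-sqrt(13)/2 - 1/2)) = sqrt(13).
ϑ(G) ≈ 3.605551275.

sqrt(13)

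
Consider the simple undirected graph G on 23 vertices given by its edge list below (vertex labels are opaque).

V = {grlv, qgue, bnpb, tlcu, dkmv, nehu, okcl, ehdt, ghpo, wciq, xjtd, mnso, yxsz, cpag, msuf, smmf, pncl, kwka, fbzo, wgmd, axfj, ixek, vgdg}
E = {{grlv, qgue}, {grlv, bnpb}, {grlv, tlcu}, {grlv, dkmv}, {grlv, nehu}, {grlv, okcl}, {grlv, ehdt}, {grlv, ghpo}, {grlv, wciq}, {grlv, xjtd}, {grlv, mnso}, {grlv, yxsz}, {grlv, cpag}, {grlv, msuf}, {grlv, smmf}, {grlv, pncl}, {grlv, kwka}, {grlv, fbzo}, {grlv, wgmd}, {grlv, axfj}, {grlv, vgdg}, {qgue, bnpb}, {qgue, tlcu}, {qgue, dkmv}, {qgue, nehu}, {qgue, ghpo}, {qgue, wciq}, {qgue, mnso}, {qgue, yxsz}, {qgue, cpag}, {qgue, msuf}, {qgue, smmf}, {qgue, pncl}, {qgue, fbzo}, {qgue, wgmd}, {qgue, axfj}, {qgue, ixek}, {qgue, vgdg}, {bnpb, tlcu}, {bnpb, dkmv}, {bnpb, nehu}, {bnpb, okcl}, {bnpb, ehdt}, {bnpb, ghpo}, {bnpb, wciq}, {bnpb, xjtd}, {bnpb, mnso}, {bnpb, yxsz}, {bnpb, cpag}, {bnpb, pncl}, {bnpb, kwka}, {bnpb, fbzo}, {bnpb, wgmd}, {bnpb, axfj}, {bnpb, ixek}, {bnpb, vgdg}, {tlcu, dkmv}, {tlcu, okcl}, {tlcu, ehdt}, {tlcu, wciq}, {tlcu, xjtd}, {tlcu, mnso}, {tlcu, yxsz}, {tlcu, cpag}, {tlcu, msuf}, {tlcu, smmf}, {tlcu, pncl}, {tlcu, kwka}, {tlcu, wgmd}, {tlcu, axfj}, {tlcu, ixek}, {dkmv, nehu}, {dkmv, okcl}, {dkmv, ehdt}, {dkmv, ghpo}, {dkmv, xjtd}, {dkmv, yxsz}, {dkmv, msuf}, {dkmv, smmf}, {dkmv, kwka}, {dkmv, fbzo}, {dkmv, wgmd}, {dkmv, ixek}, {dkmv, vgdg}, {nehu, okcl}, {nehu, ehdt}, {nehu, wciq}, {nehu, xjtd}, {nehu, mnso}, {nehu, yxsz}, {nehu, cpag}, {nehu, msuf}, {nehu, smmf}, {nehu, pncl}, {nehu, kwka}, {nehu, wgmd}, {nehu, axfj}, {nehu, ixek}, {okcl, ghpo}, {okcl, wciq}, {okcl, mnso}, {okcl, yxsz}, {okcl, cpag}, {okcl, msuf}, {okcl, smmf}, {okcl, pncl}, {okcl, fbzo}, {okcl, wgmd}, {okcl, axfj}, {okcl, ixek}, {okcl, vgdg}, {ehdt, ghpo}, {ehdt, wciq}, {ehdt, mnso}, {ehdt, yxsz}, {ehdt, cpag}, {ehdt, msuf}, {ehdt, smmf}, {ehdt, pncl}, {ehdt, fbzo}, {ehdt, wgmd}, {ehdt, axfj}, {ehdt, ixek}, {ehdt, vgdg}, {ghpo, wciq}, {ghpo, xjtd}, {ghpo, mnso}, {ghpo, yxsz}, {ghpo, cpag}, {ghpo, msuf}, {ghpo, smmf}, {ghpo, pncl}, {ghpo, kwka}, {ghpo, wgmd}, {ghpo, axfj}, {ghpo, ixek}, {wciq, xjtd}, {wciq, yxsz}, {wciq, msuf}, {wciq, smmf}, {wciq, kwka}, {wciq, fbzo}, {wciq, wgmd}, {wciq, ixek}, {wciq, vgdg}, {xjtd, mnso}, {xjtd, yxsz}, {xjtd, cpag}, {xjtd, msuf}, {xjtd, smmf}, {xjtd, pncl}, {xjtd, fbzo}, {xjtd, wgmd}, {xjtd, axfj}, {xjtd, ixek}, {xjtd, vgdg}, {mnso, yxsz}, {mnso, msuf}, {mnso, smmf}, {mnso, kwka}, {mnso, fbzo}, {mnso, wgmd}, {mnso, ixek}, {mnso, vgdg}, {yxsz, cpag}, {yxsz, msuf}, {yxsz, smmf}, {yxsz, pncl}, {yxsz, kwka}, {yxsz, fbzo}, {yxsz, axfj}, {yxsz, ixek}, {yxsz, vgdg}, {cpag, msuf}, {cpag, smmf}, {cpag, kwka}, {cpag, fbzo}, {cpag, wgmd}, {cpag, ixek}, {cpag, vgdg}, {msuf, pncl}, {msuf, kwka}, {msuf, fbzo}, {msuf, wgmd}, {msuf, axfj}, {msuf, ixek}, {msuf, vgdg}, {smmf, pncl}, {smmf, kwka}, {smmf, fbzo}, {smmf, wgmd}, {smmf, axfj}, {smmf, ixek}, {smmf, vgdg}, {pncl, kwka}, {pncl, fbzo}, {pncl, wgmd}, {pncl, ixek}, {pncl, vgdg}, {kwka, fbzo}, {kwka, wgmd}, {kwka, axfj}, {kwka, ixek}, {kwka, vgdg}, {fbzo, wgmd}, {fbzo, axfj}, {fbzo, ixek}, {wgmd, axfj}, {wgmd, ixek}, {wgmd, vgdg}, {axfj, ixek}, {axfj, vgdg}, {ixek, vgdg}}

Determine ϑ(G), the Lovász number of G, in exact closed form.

6

Vertex mnso has 17 neighbors: grlv, qgue, bnpb, tlcu, nehu, okcl, ehdt, ghpo, xjtd, yxsz, msuf, smmf, kwka, fbzo, wgmd, ixek, vgdg.
N(grlv) = {qgue, bnpb, tlcu, dkmv, nehu, okcl, ehdt, ghpo, wciq, xjtd, mnso, yxsz, cpag, msuf, smmf, pncl, kwka, fbzo, wgmd, axfj, vgdg}, |N(grlv)| = 21.
deg(xjtd) = 18; N(xjtd) = {grlv, bnpb, tlcu, dkmv, nehu, ghpo, wciq, mnso, yxsz, cpag, msuf, smmf, pncl, fbzo, wgmd, axfj, ixek, vgdg}.
N(tlcu) = {grlv, qgue, bnpb, dkmv, okcl, ehdt, wciq, xjtd, mnso, yxsz, cpag, msuf, smmf, pncl, kwka, wgmd, axfj, ixek}, |N(tlcu)| = 18.
K_{6,5,5,3,2,2} (perfect); ϑ(G) = α(G) = max{6,5,5,3,2,2} = 6.
≈ 6.00000 (to 5 d.p.).
Sandwich: α(G)=6 ≤ ϑ(G)=6 ≤ χ(Ḡ)=6 (collapsed).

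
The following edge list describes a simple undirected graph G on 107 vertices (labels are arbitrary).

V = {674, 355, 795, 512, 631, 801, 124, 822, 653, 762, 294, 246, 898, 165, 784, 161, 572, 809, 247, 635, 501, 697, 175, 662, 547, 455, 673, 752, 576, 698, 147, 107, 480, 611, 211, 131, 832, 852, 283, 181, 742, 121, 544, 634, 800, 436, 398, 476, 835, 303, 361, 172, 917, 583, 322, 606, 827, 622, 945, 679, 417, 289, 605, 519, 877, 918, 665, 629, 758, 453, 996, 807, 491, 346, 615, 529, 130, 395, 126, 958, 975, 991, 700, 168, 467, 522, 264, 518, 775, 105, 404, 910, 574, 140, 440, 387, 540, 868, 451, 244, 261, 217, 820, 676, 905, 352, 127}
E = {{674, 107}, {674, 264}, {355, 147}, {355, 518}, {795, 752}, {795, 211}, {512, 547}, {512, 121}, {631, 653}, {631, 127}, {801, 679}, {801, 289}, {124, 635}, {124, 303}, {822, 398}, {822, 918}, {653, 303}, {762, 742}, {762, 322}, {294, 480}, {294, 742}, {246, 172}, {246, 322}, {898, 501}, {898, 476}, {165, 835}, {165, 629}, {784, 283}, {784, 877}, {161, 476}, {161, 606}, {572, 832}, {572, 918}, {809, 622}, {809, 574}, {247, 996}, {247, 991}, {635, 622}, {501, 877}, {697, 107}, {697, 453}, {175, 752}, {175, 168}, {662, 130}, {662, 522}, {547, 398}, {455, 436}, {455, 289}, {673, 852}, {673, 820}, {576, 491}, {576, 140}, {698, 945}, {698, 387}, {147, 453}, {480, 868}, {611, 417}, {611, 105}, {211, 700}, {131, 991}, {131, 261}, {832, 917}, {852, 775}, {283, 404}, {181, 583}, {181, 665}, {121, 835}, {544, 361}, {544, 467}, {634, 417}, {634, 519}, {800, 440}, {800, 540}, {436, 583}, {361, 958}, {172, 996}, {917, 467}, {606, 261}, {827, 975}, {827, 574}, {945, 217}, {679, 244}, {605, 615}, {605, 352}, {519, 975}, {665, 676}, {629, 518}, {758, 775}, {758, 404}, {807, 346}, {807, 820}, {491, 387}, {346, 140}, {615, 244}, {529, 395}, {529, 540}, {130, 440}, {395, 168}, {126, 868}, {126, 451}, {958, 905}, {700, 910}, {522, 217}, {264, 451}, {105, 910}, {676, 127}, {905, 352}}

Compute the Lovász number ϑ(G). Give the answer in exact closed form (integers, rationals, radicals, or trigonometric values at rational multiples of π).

N(827) = {975, 574}, |N(827)| = 2.
deg(605) = 2; N(605) = {615, 352}.
Vertex 121 has 2 neighbors: 512, 835.
deg(676) = 2; N(676) = {665, 127}.
Every vertex has degree 2 (N=107); a single 107-cycle (edge-transitive).
spec(A) ≈ [2.0, 1.996553, 1.986223, 1.969046, 1.945082, 1.914413, 1.877144, 1.833404, 1.783344, 1.727137, 1.664975, 1.597075, 1.523668, 1.44501, 1.36137, 1.273037, 1.180316, 1.083526, 0.983001, 0.879087, 0.772143, 0.662537, 0.550647, 0.43686, 0.321566, 0.205163, 0.088054, -0.02936, -0.146672, -0.263478, -0.379376, -0.493966, -0.606854, -0.717649, -0.825971, -0.931446, -1.033709, -1.132409, -1.227206, -1.317772, -1.403795, -1.484979, -1.561044, -1.631728, -1.696787, -1.755997, -1.809154, -1.856074, -1.896596, -1.930579, -1.957908, -1.978487, -1.992247, -1.999138] (distinct, 6 d.p.).
−107·(-2*cos(pi/107)) / ((2)−(-2*cos(pi/107))) = 107*cos(pi/107)/(cos(pi/107) + 1) = ϑ(G).
= 53.4885… (decimal).
53 ≤ 107*cos(pi/107)/(cos(pi/107) + 1) ≤ 54: both strict.

107*cos(pi/107)/(cos(pi/107) + 1)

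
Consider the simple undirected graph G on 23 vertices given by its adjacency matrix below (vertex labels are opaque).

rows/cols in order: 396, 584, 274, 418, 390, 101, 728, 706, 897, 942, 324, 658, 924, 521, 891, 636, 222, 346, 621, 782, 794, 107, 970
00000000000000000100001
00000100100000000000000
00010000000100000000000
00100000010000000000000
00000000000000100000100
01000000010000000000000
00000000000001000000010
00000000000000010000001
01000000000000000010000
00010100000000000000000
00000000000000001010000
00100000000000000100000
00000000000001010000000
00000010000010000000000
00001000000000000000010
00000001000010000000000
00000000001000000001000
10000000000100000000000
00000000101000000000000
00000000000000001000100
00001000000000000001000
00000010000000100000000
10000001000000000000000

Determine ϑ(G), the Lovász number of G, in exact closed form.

23*cos(pi/23)/(cos(pi/23) + 1)

Vertex 942 has 2 neighbors: 418, 101.
Vertex 390 has 2 neighbors: 891, 794.
Vertex 636 has 2 neighbors: 706, 924.
Vertex 101 has 2 neighbors: 584, 942.
Every vertex has degree 2 (N=23); a single 23-cycle (edge-transitive).
spec(A) ≈ [2.0, 1.92583, 1.70884, 1.36511, 0.92013, 0.40691, -0.13648, -0.66976, -1.15336, -1.55142, -1.83442, -1.98137] (distinct, 5 d.p.).
−23·(-2*cos(pi/23)) / ((2)−(-2*cos(pi/23))) = 23*cos(pi/23)/(cos(pi/23) + 1) = ϑ(G).
Numerically 11.4461936.
Sandwich: α(G)=11 ≤ ϑ(G)=23*cos(pi/23)/(cos(pi/23) + 1) ≤ χ(Ḡ)=12 (both strict).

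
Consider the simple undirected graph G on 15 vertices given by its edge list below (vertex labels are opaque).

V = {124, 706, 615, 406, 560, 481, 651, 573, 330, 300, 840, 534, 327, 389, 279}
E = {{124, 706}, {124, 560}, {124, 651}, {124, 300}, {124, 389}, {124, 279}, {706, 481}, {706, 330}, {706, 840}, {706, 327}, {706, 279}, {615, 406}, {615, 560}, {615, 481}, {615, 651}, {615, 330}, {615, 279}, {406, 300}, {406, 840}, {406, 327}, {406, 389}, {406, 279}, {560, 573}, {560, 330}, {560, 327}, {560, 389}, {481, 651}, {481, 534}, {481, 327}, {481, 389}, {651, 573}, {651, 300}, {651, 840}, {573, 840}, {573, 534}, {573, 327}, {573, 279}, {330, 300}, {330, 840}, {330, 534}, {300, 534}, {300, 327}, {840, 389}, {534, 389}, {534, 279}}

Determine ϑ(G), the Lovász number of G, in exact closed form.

N(840) = {706, 406, 651, 573, 330, 389}, |N(840)| = 6.
deg(300) = 6; N(300) = {124, 406, 651, 330, 534, 327}.
deg(534) = 6; N(534) = {481, 573, 330, 300, 389, 279}.
N(327) = {706, 406, 560, 481, 573, 300}, |N(327)| = 6.
Regular of degree 6 on 15 vertices: Kneser-type, 2-subsets of [6].
Distinct eigenvalues (to 4 d.p.): [6.0, 1.0, -3.0].
−15·(-3) / ((6)−(-3)) = 5 = ϑ(G).
ϑ(G) ≈ 5.000000000.

5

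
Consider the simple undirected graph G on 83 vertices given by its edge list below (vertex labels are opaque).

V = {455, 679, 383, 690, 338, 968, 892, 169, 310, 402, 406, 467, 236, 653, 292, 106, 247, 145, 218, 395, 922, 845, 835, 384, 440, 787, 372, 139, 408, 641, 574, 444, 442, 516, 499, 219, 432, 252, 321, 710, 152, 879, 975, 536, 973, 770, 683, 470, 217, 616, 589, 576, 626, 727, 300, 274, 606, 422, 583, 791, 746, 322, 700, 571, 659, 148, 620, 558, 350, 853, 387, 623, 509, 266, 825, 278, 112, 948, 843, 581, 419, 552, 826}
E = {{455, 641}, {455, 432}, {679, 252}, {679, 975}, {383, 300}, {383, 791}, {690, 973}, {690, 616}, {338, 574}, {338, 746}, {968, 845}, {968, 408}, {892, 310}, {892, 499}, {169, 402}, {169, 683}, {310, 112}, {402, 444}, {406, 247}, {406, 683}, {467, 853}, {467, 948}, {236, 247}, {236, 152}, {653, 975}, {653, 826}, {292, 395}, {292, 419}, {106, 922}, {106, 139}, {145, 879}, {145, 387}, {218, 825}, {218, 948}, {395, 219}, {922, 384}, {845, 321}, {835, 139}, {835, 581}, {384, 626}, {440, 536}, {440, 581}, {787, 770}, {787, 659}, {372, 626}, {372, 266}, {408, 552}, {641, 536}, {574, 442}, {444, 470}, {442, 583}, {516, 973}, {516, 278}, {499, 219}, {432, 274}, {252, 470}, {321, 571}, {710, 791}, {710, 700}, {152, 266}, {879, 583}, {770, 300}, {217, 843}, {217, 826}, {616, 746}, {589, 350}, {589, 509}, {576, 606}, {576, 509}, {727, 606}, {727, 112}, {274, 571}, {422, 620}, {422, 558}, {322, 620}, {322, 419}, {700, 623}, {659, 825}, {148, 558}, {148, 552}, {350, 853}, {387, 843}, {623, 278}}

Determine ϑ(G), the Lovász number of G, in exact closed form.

83*cos(pi/83)/(cos(pi/83) + 1)

Vertex 467 has 2 neighbors: 853, 948.
deg(444) = 2; N(444) = {402, 470}.
N(574) = {338, 442}, |N(574)| = 2.
N(217) = {843, 826}, |N(217)| = 2.
Regular of degree 2 on 83 vertices: connected 2-regular on 83 ⇒ C_{83}.
The 42 distinct eigenvalues: [2.0, 1.99427, 1.97712, 1.94865, 1.90901, 1.85844, 1.79722, 1.72571, 1.64431, 1.5535, 1.45378, 1.34575, 1.23, 1.1072, 0.97807, 0.84333, 0.70376, 0.56016, 0.41335, 0.26418, 0.11349, -0.03785, -0.18897, -0.33901, -0.48711, -0.63242, -0.7741, -0.91135, -1.04338, -1.16944, -1.28879, -1.40077, -1.50472, -1.60005, -1.68622, -1.76273, -1.82914, -1.88507, -1.93021, -1.96429, -1.98712, -1.99857].
λ_max=2, λ_min=-2*cos(pi/83); ϑ = −83·λ_min/(λ_max−λ_min) = 83*cos(pi/83)/(cos(pi/83) + 1).
= 41.4851… (decimal).
α=41, χ(Ḡ)=42; ϑ=83*cos(pi/83)/(cos(pi/83) + 1) lies between (both strict).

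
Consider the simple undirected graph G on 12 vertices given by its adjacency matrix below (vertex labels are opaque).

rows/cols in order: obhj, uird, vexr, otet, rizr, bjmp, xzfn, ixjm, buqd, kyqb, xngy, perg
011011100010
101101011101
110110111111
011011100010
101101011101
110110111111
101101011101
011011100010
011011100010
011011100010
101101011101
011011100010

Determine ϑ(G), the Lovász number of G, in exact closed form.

Vertex xngy has 8 neighbors: obhj, vexr, otet, bjmp, ixjm, buqd, kyqb, perg.
deg(ixjm) = 6; N(ixjm) = {uird, vexr, rizr, bjmp, xzfn, xngy}.
deg(otet) = 6; N(otet) = {uird, vexr, rizr, bjmp, xzfn, xngy}.
N(buqd) = {uird, vexr, rizr, bjmp, xzfn, xngy}, |N(buqd)| = 6.
Complete 3-partite, parts [6, 4, 2]: perfect, ϑ = α = 6.
= 6.000000… (decimal).
6 ≤ 6 ≤ 6: collapsed.

6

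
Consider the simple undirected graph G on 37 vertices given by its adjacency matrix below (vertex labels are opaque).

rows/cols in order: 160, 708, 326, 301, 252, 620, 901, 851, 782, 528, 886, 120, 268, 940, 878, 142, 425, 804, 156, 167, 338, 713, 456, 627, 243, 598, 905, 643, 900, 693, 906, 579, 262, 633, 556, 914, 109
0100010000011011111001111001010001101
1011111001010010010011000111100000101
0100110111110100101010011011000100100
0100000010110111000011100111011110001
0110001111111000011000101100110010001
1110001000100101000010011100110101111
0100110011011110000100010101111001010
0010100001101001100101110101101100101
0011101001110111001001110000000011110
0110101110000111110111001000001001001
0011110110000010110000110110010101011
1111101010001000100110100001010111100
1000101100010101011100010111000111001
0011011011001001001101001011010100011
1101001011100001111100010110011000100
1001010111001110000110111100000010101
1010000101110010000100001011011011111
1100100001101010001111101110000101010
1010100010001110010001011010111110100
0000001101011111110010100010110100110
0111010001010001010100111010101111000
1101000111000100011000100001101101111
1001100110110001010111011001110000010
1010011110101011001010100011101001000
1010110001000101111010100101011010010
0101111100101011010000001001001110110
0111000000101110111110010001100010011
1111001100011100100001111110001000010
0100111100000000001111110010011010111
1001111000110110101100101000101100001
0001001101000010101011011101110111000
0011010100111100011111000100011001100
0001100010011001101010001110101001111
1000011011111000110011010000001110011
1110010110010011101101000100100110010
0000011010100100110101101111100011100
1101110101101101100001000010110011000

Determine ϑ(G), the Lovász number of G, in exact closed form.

deg(940) = 18; N(940) = {326, 301, 620, 901, 782, 528, 268, 142, 156, 167, 713, 243, 905, 643, 693, 579, 914, 109}.
deg(528) = 18; N(528) = {708, 326, 252, 901, 851, 782, 940, 878, 142, 425, 804, 167, 338, 713, 243, 906, 633, 109}.
Vertex 252 has 18 neighbors: 708, 326, 901, 851, 782, 528, 886, 120, 268, 804, 156, 456, 243, 598, 900, 693, 262, 109.
Vertex 693 has 18 neighbors: 160, 301, 252, 620, 901, 886, 120, 940, 878, 425, 156, 167, 456, 243, 900, 906, 579, 109.
Regular of degree 18 on 37 vertices: SR(37,18,8,9) — a Paley graph.
spec(A) ≈ [18.0, 2.541381, -3.541381] (distinct, 6 d.p.).
λ_max=18, λ_min=-sqrt(37)/2 - 1/2; ϑ = −37·λ_min/(λ_max−λ_min) = sqrt(37).
Numerically 6.08276253.

sqrt(37)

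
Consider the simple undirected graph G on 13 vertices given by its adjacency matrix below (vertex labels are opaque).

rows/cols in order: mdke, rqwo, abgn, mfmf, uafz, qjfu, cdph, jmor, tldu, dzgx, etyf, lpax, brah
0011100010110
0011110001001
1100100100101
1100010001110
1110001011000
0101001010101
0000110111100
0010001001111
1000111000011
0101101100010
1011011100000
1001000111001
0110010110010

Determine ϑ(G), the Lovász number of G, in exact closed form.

N(etyf) = {mdke, abgn, mfmf, qjfu, cdph, jmor}, |N(etyf)| = 6.
Vertex abgn has 6 neighbors: mdke, rqwo, uafz, jmor, etyf, brah.
N(uafz) = {mdke, rqwo, abgn, cdph, tldu, dzgx}, |N(uafz)| = 6.
Vertex dzgx has 6 neighbors: rqwo, mfmf, uafz, cdph, jmor, lpax.
6-regular, N=13; strongly regular (13,6,2,3).
The 3 distinct eigenvalues: [6.0, 1.30278, -2.30278].
ϑ = −N·λ_min/(λ_max−λ_min) = −13·(-sqrt(13)/2 - 1/2)/(6−(-sqrt(13)/2 - 1/2)) = sqrt(13).
Numerically 3.60555.

sqrt(13)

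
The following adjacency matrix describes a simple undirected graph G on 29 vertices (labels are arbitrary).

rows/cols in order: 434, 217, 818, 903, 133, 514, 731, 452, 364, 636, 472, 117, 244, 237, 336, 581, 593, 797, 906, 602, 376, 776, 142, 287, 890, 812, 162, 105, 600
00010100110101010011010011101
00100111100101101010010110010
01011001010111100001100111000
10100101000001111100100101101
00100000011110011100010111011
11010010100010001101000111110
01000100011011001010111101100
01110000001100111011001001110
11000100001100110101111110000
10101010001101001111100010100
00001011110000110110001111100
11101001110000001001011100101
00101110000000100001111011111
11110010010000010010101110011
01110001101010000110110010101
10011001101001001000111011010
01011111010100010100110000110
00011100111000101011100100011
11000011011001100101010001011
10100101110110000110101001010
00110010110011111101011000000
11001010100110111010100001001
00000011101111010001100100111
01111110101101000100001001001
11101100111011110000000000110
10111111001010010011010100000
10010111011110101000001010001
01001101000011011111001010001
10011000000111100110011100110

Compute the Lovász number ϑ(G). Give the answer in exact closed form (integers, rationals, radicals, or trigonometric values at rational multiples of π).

sqrt(29)

N(593) = {217, 903, 133, 514, 731, 452, 636, 117, 581, 797, 376, 776, 162, 105}, |N(593)| = 14.
Vertex 731 has 14 neighbors: 217, 514, 636, 472, 244, 237, 593, 906, 376, 776, 142, 287, 812, 162.
Vertex 142 has 14 neighbors: 731, 452, 364, 472, 117, 244, 237, 581, 602, 376, 287, 162, 105, 600.
N(244) = {818, 133, 514, 731, 336, 602, 376, 776, 142, 890, 812, 162, 105, 600}, |N(244)| = 14.
14-regular, N=29; SR(29,14,6,7) — a Paley graph.
A has 3 distinct eigenvalues ≈ [14.0, 2.192582, -3.192582].
Lovász: ϑ = −29(-sqrt(29)/2 - 1/2)/(14+-(-sqrt(29)/2 - 1/2)) = sqrt(29).
≈ 5.38516481 (to 8 d.p.).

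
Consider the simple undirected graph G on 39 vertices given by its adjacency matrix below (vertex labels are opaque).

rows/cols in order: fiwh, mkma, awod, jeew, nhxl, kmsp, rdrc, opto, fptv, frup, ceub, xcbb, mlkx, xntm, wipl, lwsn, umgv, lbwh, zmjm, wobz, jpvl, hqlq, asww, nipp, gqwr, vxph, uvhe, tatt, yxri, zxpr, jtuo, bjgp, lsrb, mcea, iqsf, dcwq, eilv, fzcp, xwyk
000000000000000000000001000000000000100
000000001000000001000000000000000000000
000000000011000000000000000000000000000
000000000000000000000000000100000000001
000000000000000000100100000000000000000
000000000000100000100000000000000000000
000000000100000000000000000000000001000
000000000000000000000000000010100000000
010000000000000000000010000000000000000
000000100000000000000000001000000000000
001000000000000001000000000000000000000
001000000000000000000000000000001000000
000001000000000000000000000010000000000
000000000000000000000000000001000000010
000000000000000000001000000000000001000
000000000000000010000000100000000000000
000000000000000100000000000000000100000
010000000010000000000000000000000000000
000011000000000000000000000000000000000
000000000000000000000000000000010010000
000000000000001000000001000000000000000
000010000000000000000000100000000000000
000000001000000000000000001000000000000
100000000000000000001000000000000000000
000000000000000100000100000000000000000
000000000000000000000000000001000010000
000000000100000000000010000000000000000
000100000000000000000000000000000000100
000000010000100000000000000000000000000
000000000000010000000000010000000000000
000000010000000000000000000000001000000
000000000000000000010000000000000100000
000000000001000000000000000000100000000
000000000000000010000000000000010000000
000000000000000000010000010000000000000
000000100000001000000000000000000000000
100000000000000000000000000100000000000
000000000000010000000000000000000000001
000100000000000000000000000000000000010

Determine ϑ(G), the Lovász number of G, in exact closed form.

39*cos(pi/39)/(cos(pi/39) + 1)

deg(nipp) = 2; N(nipp) = {fiwh, jpvl}.
deg(yxri) = 2; N(yxri) = {opto, mlkx}.
N(jpvl) = {wipl, nipp}, |N(jpvl)| = 2.
deg(iqsf) = 2; N(iqsf) = {wobz, vxph}.
Regular of degree 2 on 39 vertices: connected 2-regular on 39 ⇒ C_{39}.
Distinct eigenvalues (to 4 d.p.): [2.0, 1.9741, 1.8971, 1.7709, 1.5989, 1.3854, 1.1361, 0.8574, 0.5564, 0.2411, -0.0805, -0.4001, -0.7092, -1.0, -1.2649, -1.497, -1.6904, -1.84, -1.9419, -1.9935].
λ_max=2, λ_min=-2*cos(pi/39); ϑ = −39·λ_min/(λ_max−λ_min) = 39*cos(pi/39)/(cos(pi/39) + 1).
ϑ(G) ≈ 19.4683.
α=19, χ(Ḡ)=20; ϑ=39*cos(pi/39)/(cos(pi/39) + 1) lies between (both strict).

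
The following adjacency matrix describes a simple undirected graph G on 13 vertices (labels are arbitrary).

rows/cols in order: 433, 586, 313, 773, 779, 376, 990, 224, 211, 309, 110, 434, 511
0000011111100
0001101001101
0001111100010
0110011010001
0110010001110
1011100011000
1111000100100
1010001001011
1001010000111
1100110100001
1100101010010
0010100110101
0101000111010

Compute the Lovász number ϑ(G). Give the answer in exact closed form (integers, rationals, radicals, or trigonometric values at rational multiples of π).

sqrt(13)

Vertex 511 has 6 neighbors: 586, 773, 224, 211, 309, 434.
Vertex 309 has 6 neighbors: 433, 586, 779, 376, 224, 511.
deg(434) = 6; N(434) = {313, 779, 224, 211, 110, 511}.
Vertex 211 has 6 neighbors: 433, 773, 376, 110, 434, 511.
6-regular, N=13; strongly regular (13,6,2,3).
A has 3 distinct eigenvalues ≈ [6.0, 1.303, -2.303].
−13·(-sqrt(13)/2 - 1/2) / ((6)−(-sqrt(13)/2 - 1/2)) = sqrt(13) = ϑ(G).
= 3.6056… (decimal).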